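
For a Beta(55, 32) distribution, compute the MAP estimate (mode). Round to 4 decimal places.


MAP = mode = (a-1)/(a+b-2)
= (55-1)/(55+32-2)
= 54/85 = 0.6353

0.6353


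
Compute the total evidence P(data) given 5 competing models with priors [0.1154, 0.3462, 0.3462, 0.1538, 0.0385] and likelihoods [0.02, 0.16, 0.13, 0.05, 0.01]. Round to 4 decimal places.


Marginal likelihood = sum P(model_i) * P(data|model_i)
Model 1: 0.1154 * 0.02 = 0.0023
Model 2: 0.3462 * 0.16 = 0.0554
Model 3: 0.3462 * 0.13 = 0.045
Model 4: 0.1538 * 0.05 = 0.0077
Model 5: 0.0385 * 0.01 = 0.0004
Total = 0.1108

0.1108


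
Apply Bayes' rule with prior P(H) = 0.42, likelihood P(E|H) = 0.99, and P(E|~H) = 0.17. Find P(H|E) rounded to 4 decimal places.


Step 1: Compute marginal P(E) = P(E|H)P(H) + P(E|~H)P(~H)
= 0.99*0.42 + 0.17*0.58 = 0.5144
Step 2: P(H|E) = P(E|H)P(H)/P(E) = 0.4158/0.5144
= 0.8083

0.8083


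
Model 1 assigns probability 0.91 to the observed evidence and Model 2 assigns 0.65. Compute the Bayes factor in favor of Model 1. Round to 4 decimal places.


BF = P(data|M1) / P(data|M2)
= 0.91 / 0.65 = 1.4

1.4


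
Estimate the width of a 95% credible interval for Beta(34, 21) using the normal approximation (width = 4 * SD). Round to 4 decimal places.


For Beta(a,b): Var = ab/((a+b)^2(a+b+1))
Var = 0.0042, SD = 0.0649
Approximate 95% CI width = 4 * 0.0649 = 0.2597

0.2597


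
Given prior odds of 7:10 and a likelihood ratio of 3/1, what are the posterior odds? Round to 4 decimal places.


Posterior odds = prior odds * LR
Prior odds = 7/10 = 0.7
LR = 3/1 = 3.0
Posterior odds = 0.7 * 3.0 = 2.1

2.1


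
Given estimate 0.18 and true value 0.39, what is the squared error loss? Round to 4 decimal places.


Squared error = (estimate - true)^2
Difference = -0.21
Loss = -0.21^2 = 0.0441

0.0441


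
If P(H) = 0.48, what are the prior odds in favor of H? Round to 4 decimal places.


Prior odds = P(H) / (1 - P(H))
= 0.48 / 0.52
= 0.9231

0.9231


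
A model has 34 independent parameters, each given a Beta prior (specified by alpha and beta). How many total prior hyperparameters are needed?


Each Beta prior needs 2 hyperparameters (alpha and beta).
Total = 2 * 34 = 68

68


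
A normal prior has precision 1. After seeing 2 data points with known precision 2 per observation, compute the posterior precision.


In the conjugate normal model, precisions add:
tau_posterior = tau_prior + n * tau_data
= 1 + 2*2 = 5

5


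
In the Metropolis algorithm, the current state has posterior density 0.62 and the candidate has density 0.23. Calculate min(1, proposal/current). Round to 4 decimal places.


Ratio = 0.23/0.62 = 0.371
Acceptance probability = min(1, 0.371)
= 0.371

0.371


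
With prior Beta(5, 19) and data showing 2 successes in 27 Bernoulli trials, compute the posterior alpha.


Conjugate update: alpha_posterior = alpha_prior + k
= 5 + 2 = 7

7


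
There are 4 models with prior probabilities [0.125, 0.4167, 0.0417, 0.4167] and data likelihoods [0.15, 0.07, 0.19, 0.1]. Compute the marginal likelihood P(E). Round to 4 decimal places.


P(E) = sum over models of P(M_i) * P(E|M_i)
= 0.125*0.15 + 0.4167*0.07 + 0.0417*0.19 + 0.4167*0.1
= 0.0975

0.0975


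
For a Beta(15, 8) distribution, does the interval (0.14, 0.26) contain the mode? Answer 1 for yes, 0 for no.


Mode of Beta(a,b) = (a-1)/(a+b-2)
= (15-1)/(15+8-2) = 0.6667
Check: 0.14 <= 0.6667 <= 0.26?
Result: 0

0


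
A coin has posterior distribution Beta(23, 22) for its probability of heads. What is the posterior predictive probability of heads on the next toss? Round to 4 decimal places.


Posterior predictive = E[theta] = alpha/(alpha+beta)
= 23/45
= 0.5111

0.5111


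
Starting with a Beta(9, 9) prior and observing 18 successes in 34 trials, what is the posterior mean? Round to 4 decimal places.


Posterior parameters: alpha = 9 + 18 = 27
beta = 9 + 16 = 25
Posterior mean = alpha / (alpha + beta) = 27 / 52
= 0.5192

0.5192


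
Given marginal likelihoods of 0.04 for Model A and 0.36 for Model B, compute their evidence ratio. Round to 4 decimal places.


Ratio = ML(A) / ML(B) = 0.04/0.36
= 0.1111

0.1111


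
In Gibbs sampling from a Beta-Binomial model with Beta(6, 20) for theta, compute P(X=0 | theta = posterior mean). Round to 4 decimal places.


Posterior mean = alpha/(alpha+beta) = 6/26 = 0.2308
P(X=0|theta=mean) = 1 - theta = 0.7692

0.7692


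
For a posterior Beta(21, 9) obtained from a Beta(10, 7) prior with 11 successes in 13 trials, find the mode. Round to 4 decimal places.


Mode = (alpha - 1) / (alpha + beta - 2)
= 20 / 28
= 0.7143

0.7143


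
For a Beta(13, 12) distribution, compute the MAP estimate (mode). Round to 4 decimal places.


MAP = mode = (a-1)/(a+b-2)
= (13-1)/(13+12-2)
= 12/23 = 0.5217

0.5217


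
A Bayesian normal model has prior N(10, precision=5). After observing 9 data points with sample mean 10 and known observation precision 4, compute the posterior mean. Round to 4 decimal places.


Posterior mean = (prior_precision * prior_mean + n * data_precision * data_mean) / (prior_precision + n * data_precision)
Numerator = 5*10 + 9*4*10 = 410
Denominator = 5 + 9*4 = 41
Posterior mean = 10.0

10.0


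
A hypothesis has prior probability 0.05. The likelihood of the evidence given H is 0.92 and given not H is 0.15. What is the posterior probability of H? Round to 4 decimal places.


Using Bayes' theorem:
P(E) = 0.05 * 0.92 + 0.95 * 0.15
P(E) = 0.1885
P(H|E) = (0.05 * 0.92) / 0.1885 = 0.244

0.244


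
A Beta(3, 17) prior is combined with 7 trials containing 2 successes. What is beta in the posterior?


In conjugate updating:
beta_posterior = beta_prior + (n - k)
= 17 + (7 - 2)
= 17 + 5 = 22

22


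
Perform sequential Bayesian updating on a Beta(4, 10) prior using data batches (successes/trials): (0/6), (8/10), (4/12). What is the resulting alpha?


Accumulate successes: 12
Posterior alpha = prior alpha + sum of successes
= 4 + 12 = 16

16


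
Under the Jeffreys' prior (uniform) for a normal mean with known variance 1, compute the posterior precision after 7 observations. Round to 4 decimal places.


Prior precision = 0 (flat prior).
Post. prec. = 0 + n/var = 7/1 = 7.0

7.0


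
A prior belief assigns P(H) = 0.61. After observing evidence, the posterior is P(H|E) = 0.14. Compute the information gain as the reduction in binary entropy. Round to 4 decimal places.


H(prior) = -0.61*log2(0.61) - 0.39*log2(0.39)
= 0.9648
H(post) = -0.14*log2(0.14) - 0.86*log2(0.86)
= 0.5842
IG = 0.9648 - 0.5842 = 0.3806

0.3806


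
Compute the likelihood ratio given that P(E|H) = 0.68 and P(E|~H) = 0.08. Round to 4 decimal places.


LR = P(E|H) / P(E|~H)
= 0.68 / 0.08 = 8.5

8.5


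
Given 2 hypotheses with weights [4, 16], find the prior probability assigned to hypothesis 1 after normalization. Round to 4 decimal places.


To normalize, divide each weight by the sum of all weights.
Sum = 20
Prior(H1) = 4/20 = 0.2

0.2


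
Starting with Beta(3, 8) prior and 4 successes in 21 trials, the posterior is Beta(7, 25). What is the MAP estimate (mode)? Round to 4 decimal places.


The mode of Beta(a, b) when a > 1 and b > 1 is (a-1)/(a+b-2)
= (7 - 1) / (7 + 25 - 2)
= 6 / 30
= 0.2

0.2


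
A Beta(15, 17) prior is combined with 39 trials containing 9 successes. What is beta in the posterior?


In conjugate updating:
beta_posterior = beta_prior + (n - k)
= 17 + (39 - 9)
= 17 + 30 = 47

47


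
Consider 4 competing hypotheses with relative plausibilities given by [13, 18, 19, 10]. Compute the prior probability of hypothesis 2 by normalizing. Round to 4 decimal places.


Sum of weights = 13 + 18 + 19 + 10 = 60
Normalized prior for H2 = 18 / 60
= 0.3

0.3


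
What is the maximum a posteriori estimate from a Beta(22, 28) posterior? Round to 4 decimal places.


The MAP estimate equals the mode of the distribution.
Mode of Beta(a,b) = (a-1)/(a+b-2)
= 21/48
= 0.4375

0.4375


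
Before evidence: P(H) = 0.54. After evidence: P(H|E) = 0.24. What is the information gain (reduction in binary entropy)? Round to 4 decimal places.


Prior entropy = 0.9954
Posterior entropy = 0.795
Information gain = 0.9954 - 0.795 = 0.2003

0.2003


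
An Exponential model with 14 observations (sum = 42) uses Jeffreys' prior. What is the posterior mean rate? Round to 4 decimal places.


Posterior Gamma(14, 42)
E[lambda] = 14/42 = 0.3333

0.3333


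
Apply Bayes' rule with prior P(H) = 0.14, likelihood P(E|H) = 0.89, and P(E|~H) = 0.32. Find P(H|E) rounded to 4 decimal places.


Step 1: Compute marginal P(E) = P(E|H)P(H) + P(E|~H)P(~H)
= 0.89*0.14 + 0.32*0.86 = 0.3998
Step 2: P(H|E) = P(E|H)P(H)/P(E) = 0.1246/0.3998
= 0.3117

0.3117


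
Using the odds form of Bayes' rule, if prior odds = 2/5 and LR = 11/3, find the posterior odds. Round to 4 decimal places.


Bayes' rule in odds form: posterior odds = prior odds * LR
= (2 * 11) / (5 * 3)
= 22/15 = 1.4667

1.4667


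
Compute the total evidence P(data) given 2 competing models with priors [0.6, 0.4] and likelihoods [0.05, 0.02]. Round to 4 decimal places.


Marginal likelihood = sum P(model_i) * P(data|model_i)
Model 1: 0.6 * 0.05 = 0.03
Model 2: 0.4 * 0.02 = 0.008
Total = 0.038

0.038


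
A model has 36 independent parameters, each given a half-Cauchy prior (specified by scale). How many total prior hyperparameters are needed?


Each half-Cauchy prior needs 1 hyperparameter (scale).
Total = 1 * 36 = 36

36


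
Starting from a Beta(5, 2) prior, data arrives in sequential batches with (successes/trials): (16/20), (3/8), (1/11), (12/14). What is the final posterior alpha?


In sequential Bayesian updating, we sum all successes.
Total successes = 32
Final alpha = 5 + 32 = 37

37


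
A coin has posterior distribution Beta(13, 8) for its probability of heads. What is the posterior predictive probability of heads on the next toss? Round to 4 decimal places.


Posterior predictive = E[theta] = alpha/(alpha+beta)
= 13/21
= 0.619

0.619


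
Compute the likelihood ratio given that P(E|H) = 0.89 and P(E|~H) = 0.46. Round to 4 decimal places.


LR = P(E|H) / P(E|~H)
= 0.89 / 0.46 = 1.9348

1.9348


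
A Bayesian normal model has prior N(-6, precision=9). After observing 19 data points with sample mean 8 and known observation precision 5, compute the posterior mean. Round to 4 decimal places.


Posterior mean = (prior_precision * prior_mean + n * data_precision * data_mean) / (prior_precision + n * data_precision)
Numerator = 9*-6 + 19*5*8 = 706
Denominator = 9 + 19*5 = 104
Posterior mean = 6.7885

6.7885


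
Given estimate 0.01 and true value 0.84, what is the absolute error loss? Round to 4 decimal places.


Absolute error = |estimate - true|
= |-0.83| = 0.83

0.83


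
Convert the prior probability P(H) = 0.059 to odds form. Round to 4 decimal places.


P(not H) = 1 - 0.059 = 0.941
Odds = 0.059 / 0.941 = 0.0627

0.0627


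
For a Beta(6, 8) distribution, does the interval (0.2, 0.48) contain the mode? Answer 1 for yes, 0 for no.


Mode of Beta(a,b) = (a-1)/(a+b-2)
= (6-1)/(6+8-2) = 0.4167
Check: 0.2 <= 0.4167 <= 0.48?
Result: 1

1


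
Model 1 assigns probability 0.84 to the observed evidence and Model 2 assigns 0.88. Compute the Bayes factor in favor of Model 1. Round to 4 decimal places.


BF = P(data|M1) / P(data|M2)
= 0.84 / 0.88 = 0.9545

0.9545


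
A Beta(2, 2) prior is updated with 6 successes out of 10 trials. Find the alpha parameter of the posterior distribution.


In the Beta-Binomial conjugate update:
alpha_post = alpha_prior + successes
= 2 + 6
= 8

8


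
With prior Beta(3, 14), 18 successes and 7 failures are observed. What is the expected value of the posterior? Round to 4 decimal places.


Posterior = Beta(21, 21)
E[theta] = alpha/(alpha+beta)
= 21/42 = 0.5

0.5


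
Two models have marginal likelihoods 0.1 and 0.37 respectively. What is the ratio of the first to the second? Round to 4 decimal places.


Evidence ratio = 0.1 / 0.37
= 0.2703

0.2703


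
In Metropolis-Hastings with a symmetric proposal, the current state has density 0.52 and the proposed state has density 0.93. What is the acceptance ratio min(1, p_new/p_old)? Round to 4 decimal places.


Ratio = p_new / p_old = 0.93 / 0.52 = 1.7885
Acceptance = min(1, 1.7885) = 1.0

1.0


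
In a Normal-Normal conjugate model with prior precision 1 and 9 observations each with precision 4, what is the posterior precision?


Posterior precision = prior precision + n * observation precision
= 1 + 9 * 4
= 1 + 36 = 37

37


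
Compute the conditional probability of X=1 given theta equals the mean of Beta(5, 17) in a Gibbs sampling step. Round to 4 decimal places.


Mean of Beta(5, 17) = 0.2273
P(X=1 | theta=0.2273) = 0.2273

0.2273


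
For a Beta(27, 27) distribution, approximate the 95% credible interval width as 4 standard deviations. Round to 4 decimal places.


Variance of Beta(a,b) = ab / ((a+b)^2 * (a+b+1))
= 27*27 / ((54)^2 * 55)
= 0.0045
SD = sqrt(0.0045) = 0.0674
Width = 4 * SD = 0.2697

0.2697


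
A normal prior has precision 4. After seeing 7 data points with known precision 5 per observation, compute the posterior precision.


In the conjugate normal model, precisions add:
tau_posterior = tau_prior + n * tau_data
= 4 + 7*5 = 39

39


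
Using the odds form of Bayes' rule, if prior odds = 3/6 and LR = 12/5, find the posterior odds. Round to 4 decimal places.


Bayes' rule in odds form: posterior odds = prior odds * LR
= (3 * 12) / (6 * 5)
= 36/30 = 1.2

1.2


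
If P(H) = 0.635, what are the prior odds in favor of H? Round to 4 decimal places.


Prior odds = P(H) / (1 - P(H))
= 0.635 / 0.365
= 1.7397

1.7397


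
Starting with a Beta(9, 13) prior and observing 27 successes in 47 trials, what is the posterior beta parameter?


Posterior beta = prior beta + failures
Failures = 47 - 27 = 20
beta_post = 13 + 20 = 33

33


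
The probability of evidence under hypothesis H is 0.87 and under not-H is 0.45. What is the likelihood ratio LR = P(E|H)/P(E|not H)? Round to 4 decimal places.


LR = 0.87 / 0.45
= 1.9333

1.9333


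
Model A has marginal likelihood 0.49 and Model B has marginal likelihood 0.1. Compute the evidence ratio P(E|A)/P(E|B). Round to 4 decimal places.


Evidence ratio = P(E|A) / P(E|B)
= 0.49 / 0.1
= 4.9

4.9


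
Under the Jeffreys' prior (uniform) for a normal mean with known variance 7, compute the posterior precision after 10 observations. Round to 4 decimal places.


Prior precision = 0 (flat prior).
Post. prec. = 0 + n/var = 10/7 = 1.4286

1.4286


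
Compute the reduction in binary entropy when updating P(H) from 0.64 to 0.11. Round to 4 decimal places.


H_before = -p*log2(p) - (1-p)*log2(1-p) for p=0.64: 0.9427
H_after for p=0.11: 0.4999
Reduction = 0.9427 - 0.4999 = 0.4428

0.4428


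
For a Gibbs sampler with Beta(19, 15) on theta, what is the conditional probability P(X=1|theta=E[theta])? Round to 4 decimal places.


E[theta] = 19/(19+15) = 0.5588
P(X=1|theta) = theta = 0.5588

0.5588


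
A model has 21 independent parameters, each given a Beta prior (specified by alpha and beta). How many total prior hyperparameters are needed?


Each Beta prior needs 2 hyperparameters (alpha and beta).
Total = 2 * 21 = 42

42


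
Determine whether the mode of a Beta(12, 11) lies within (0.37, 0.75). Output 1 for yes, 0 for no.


First find the mode: (a-1)/(a+b-2) = 0.5238
Is 0.5238 in (0.37, 0.75)? 1

1


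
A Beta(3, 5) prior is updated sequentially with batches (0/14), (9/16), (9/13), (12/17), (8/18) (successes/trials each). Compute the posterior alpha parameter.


Sequential conjugate updating is equivalent to a single batch update.
Total successes across all batches = 38
alpha_posterior = alpha_prior + total_successes = 3 + 38
= 41

41


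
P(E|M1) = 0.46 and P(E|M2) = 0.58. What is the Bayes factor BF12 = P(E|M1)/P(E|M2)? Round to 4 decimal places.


Bayes factor BF12 = P(E|M1) / P(E|M2)
= 0.46 / 0.58
= 0.7931

0.7931


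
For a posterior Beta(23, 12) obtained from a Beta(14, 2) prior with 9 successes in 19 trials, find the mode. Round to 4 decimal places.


Mode = (alpha - 1) / (alpha + beta - 2)
= 22 / 33
= 0.6667

0.6667


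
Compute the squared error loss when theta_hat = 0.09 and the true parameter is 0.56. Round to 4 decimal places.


L = (theta_hat - theta_true)^2
= (0.09 - 0.56)^2
= -0.47^2 = 0.2209

0.2209


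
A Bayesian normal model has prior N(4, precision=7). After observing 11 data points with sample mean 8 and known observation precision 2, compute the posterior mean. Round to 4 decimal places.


Posterior mean = (prior_precision * prior_mean + n * data_precision * data_mean) / (prior_precision + n * data_precision)
Numerator = 7*4 + 11*2*8 = 204
Denominator = 7 + 11*2 = 29
Posterior mean = 7.0345

7.0345


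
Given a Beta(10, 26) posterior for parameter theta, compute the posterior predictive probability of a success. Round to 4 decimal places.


For a Beta-Bernoulli model, the predictive probability is the mean:
P(success) = 10/(10+26) = 10/36 = 0.2778

0.2778


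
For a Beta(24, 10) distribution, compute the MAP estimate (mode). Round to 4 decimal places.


MAP = mode = (a-1)/(a+b-2)
= (24-1)/(24+10-2)
= 23/32 = 0.7188

0.7188


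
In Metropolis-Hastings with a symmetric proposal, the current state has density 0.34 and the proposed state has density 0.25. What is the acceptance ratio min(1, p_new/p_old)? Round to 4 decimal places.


Ratio = p_new / p_old = 0.25 / 0.34 = 0.7353
Acceptance = min(1, 0.7353) = 0.7353

0.7353


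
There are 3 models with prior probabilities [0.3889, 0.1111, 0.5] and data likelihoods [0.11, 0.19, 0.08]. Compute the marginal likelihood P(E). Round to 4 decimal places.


P(E) = sum over models of P(M_i) * P(E|M_i)
= 0.3889*0.11 + 0.1111*0.19 + 0.5*0.08
= 0.1039

0.1039


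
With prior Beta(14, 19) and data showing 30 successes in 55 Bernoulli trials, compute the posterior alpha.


Conjugate update: alpha_posterior = alpha_prior + k
= 14 + 30 = 44

44


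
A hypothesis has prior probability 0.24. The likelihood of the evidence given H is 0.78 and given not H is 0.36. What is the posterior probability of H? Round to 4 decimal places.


Using Bayes' theorem:
P(E) = 0.24 * 0.78 + 0.76 * 0.36
P(E) = 0.4608
P(H|E) = (0.24 * 0.78) / 0.4608 = 0.4062

0.4062


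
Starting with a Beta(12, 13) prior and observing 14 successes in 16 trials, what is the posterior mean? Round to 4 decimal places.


Posterior parameters: alpha = 12 + 14 = 26
beta = 13 + 2 = 15
Posterior mean = alpha / (alpha + beta) = 26 / 41
= 0.6341

0.6341


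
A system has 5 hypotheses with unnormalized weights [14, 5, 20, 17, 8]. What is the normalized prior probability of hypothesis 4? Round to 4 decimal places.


The normalized prior is the weight divided by the total.
Total weight = 64
P(H4) = 17 / 64 = 0.2656

0.2656


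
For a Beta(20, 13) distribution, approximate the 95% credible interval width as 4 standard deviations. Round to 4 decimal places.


Variance of Beta(a,b) = ab / ((a+b)^2 * (a+b+1))
= 20*13 / ((33)^2 * 34)
= 0.007
SD = sqrt(0.007) = 0.0838
Width = 4 * SD = 0.3352

0.3352


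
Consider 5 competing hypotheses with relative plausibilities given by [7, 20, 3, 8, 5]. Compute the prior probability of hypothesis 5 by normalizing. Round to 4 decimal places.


Sum of weights = 7 + 20 + 3 + 8 + 5 = 43
Normalized prior for H5 = 5 / 43
= 0.1163

0.1163


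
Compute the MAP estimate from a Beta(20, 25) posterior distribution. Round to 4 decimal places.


MAP = mode of Beta distribution
= (alpha - 1)/(alpha + beta - 2)
= (20-1)/(20+25-2)
= 19/43 = 0.4419

0.4419


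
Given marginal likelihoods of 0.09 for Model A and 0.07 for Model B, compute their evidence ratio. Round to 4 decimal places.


Ratio = ML(A) / ML(B) = 0.09/0.07
= 1.2857

1.2857


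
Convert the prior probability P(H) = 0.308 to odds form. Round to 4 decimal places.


P(not H) = 1 - 0.308 = 0.692
Odds = 0.308 / 0.692 = 0.4451

0.4451


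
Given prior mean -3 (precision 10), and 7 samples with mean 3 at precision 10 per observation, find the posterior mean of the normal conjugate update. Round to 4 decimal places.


The posterior mean is a precision-weighted average of prior and data.
Post. prec. = 10 + 70 = 80
Post. mean = (-30 + 210)/80 = 180/80 = 2.25

2.25


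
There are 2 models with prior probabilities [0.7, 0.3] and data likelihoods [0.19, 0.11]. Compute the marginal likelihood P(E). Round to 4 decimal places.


P(E) = sum over models of P(M_i) * P(E|M_i)
= 0.7*0.19 + 0.3*0.11
= 0.166

0.166


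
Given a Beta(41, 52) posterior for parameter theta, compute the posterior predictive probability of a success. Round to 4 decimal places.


For a Beta-Bernoulli model, the predictive probability is the mean:
P(success) = 41/(41+52) = 41/93 = 0.4409

0.4409


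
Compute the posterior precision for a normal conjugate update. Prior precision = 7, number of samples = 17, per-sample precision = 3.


tau_post = tau_0 + n * tau
= 7 + 17 * 3 = 58

58


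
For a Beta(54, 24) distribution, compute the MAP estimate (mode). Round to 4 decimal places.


MAP = mode = (a-1)/(a+b-2)
= (54-1)/(54+24-2)
= 53/76 = 0.6974

0.6974


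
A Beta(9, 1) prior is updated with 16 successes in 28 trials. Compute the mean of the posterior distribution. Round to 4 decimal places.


After update: Beta(25, 13)
Mean = 25 / (25 + 13) = 25 / 38
= 0.6579

0.6579


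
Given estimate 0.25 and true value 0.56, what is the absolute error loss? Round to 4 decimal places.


Absolute error = |estimate - true|
= |-0.31| = 0.31

0.31


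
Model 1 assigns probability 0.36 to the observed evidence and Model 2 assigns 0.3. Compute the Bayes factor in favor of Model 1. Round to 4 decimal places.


BF = P(data|M1) / P(data|M2)
= 0.36 / 0.3 = 1.2

1.2


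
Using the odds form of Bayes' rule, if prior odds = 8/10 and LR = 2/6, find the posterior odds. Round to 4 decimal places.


Bayes' rule in odds form: posterior odds = prior odds * LR
= (8 * 2) / (10 * 6)
= 16/60 = 0.2667

0.2667


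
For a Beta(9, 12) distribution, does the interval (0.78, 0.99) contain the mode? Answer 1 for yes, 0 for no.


Mode of Beta(a,b) = (a-1)/(a+b-2)
= (9-1)/(9+12-2) = 0.4211
Check: 0.78 <= 0.4211 <= 0.99?
Result: 0

0


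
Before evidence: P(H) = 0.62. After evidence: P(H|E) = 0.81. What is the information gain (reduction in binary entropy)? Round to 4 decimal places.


Prior entropy = 0.958
Posterior entropy = 0.7015
Information gain = 0.958 - 0.7015 = 0.2566

0.2566


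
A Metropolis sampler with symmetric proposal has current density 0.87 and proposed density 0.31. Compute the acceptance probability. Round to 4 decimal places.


For symmetric proposals, acceptance = min(1, pi(x*)/pi(x))
= min(1, 0.31/0.87)
= min(1, 0.3563) = 0.3563

0.3563


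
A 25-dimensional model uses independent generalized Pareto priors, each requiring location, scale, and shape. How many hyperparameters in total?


Per parameter: 3 (location, scale, and shape).
Total = 25 * 3 = 75

75


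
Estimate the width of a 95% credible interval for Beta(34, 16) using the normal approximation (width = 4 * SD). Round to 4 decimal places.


For Beta(a,b): Var = ab/((a+b)^2(a+b+1))
Var = 0.0043, SD = 0.0653
Approximate 95% CI width = 4 * 0.0653 = 0.2613

0.2613


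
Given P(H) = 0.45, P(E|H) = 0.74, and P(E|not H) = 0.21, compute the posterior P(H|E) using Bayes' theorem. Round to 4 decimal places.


By Bayes' theorem: P(H|E) = P(E|H)*P(H) / P(E)
P(E) = P(E|H)*P(H) + P(E|not H)*P(not H)
P(E) = 0.74*0.45 + 0.21*0.55 = 0.4485
P(H|E) = 0.74*0.45 / 0.4485 = 0.7425

0.7425


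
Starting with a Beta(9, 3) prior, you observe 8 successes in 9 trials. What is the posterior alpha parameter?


For a Beta-Binomial conjugate model:
Posterior alpha = prior alpha + number of successes
= 9 + 8 = 17

17


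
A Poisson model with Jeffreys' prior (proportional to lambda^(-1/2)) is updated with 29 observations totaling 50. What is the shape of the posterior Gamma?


Posterior = Gamma(0.5 + S, n)
= Gamma(0.5 + 50, 29)
Posterior shape = 0.5 + S = 0.5 + 50 = 50.5

50.5


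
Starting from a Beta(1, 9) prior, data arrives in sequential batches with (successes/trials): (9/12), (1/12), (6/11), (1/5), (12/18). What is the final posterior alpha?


In sequential Bayesian updating, we sum all successes.
Total successes = 29
Final alpha = 1 + 29 = 30

30


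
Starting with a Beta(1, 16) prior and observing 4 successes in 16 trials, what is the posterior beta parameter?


Posterior beta = prior beta + failures
Failures = 16 - 4 = 12
beta_post = 16 + 12 = 28

28


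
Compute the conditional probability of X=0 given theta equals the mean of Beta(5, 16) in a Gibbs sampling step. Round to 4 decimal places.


Mean of Beta(5, 16) = 0.2381
P(X=0 | theta=0.2381) = 0.7619

0.7619


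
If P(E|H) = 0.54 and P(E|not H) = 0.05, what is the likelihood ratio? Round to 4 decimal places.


Likelihood ratio = P(E|H) / P(E|not H)
= 0.54 / 0.05
= 10.8

10.8


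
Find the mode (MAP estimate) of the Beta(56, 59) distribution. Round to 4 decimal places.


For Beta(a,b) with a,b > 1:
Mode = (a-1)/(a+b-2) = (56-1)/(115-2)
= 55/113 = 0.4867

0.4867


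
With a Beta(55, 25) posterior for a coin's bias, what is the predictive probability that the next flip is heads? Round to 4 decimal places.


The predictive probability equals the posterior mean.
P(next = heads) = alpha / (alpha + beta)
= 55 / 80 = 0.6875

0.6875


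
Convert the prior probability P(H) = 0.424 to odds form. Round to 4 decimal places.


P(not H) = 1 - 0.424 = 0.576
Odds = 0.424 / 0.576 = 0.7361

0.7361


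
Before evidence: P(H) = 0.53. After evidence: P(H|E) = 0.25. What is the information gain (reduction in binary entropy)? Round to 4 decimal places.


Prior entropy = 0.9974
Posterior entropy = 0.8113
Information gain = 0.9974 - 0.8113 = 0.1861

0.1861


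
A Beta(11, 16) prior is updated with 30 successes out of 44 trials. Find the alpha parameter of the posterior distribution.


In the Beta-Binomial conjugate update:
alpha_post = alpha_prior + successes
= 11 + 30
= 41

41


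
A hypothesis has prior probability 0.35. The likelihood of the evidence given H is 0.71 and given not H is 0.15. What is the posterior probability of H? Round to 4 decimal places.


Using Bayes' theorem:
P(E) = 0.35 * 0.71 + 0.65 * 0.15
P(E) = 0.346
P(H|E) = (0.35 * 0.71) / 0.346 = 0.7182

0.7182


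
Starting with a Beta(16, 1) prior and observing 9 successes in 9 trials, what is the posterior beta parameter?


Posterior beta = prior beta + failures
Failures = 9 - 9 = 0
beta_post = 1 + 0 = 1

1


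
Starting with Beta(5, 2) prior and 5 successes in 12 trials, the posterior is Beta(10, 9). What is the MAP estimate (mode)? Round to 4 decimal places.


The mode of Beta(a, b) when a > 1 and b > 1 is (a-1)/(a+b-2)
= (10 - 1) / (10 + 9 - 2)
= 9 / 17
= 0.5294

0.5294


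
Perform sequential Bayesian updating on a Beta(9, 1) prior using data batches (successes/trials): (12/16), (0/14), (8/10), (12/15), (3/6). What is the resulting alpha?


Accumulate successes: 35
Posterior alpha = prior alpha + sum of successes
= 9 + 35 = 44

44


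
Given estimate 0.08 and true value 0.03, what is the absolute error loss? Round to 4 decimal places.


Absolute error = |estimate - true|
= |0.05| = 0.05

0.05


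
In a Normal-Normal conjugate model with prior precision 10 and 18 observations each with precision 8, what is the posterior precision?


Posterior precision = prior precision + n * observation precision
= 10 + 18 * 8
= 10 + 144 = 154

154


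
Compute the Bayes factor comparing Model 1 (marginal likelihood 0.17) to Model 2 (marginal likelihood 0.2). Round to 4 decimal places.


BF12 = marginal likelihood of M1 / marginal likelihood of M2
= 0.17/0.2
= 0.85

0.85


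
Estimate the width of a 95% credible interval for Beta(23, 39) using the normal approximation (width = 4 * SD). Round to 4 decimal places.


For Beta(a,b): Var = ab/((a+b)^2(a+b+1))
Var = 0.0037, SD = 0.0609
Approximate 95% CI width = 4 * 0.0609 = 0.2434

0.2434


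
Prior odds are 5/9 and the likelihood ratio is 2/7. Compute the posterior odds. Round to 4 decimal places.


Posterior odds = prior odds * likelihood ratio
= (5/9) * (2/7)
= 10 / 63
= 0.1587

0.1587


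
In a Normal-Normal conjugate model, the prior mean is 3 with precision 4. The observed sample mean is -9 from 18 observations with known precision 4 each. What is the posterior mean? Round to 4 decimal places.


Posterior precision = tau0 + n*tau = 4 + 18*4 = 76
Posterior mean = (tau0*mu0 + n*tau*xbar) / posterior_precision
= (4*3 + 18*4*-9) / 76
= -636 / 76 = -8.3684

-8.3684


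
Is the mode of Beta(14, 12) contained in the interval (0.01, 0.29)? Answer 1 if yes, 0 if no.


Mode = (a-1)/(a+b-2) = 13/24 = 0.5417
Interval: (0.01, 0.29)
Contains mode? 0

0


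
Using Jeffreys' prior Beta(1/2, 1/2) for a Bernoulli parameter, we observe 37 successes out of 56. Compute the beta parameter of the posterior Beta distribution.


Conjugate update: Beta(0.5 + k, 0.5 + n - k).
k = 37, n - k = 19
Posterior beta = 0.5 + (n - k) = 0.5 + 19 = 19.5

19.5


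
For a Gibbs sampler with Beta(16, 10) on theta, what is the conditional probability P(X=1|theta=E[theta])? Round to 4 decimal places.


E[theta] = 16/(16+10) = 0.6154
P(X=1|theta) = theta = 0.6154

0.6154


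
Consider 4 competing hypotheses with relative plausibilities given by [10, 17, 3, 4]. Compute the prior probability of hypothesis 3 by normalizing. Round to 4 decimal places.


Sum of weights = 10 + 17 + 3 + 4 = 34
Normalized prior for H3 = 3 / 34
= 0.0882

0.0882


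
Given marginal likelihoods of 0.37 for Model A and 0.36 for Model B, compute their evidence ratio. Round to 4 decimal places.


Ratio = ML(A) / ML(B) = 0.37/0.36
= 1.0278

1.0278


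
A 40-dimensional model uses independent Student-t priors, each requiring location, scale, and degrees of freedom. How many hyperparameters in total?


Per parameter: 3 (location, scale, and degrees of freedom).
Total = 40 * 3 = 120

120


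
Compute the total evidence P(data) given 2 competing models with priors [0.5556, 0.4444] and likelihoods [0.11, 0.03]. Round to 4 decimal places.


Marginal likelihood = sum P(model_i) * P(data|model_i)
Model 1: 0.5556 * 0.11 = 0.0611
Model 2: 0.4444 * 0.03 = 0.0133
Total = 0.0744

0.0744


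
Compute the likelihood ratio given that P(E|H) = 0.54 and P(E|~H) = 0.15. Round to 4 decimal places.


LR = P(E|H) / P(E|~H)
= 0.54 / 0.15 = 3.6

3.6


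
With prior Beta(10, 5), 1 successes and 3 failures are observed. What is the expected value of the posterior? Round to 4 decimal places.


Posterior = Beta(11, 8)
E[theta] = alpha/(alpha+beta)
= 11/19 = 0.5789

0.5789


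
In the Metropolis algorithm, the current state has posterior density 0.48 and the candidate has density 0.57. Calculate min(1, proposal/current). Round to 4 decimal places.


Ratio = 0.57/0.48 = 1.1875
Acceptance probability = min(1, 1.1875)
= 1.0

1.0


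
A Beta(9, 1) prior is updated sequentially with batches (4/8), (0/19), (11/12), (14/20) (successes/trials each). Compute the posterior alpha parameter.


Sequential conjugate updating is equivalent to a single batch update.
Total successes across all batches = 29
alpha_posterior = alpha_prior + total_successes = 9 + 29
= 38

38


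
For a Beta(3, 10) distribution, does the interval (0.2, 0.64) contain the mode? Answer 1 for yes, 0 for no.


Mode of Beta(a,b) = (a-1)/(a+b-2)
= (3-1)/(3+10-2) = 0.1818
Check: 0.2 <= 0.1818 <= 0.64?
Result: 0

0


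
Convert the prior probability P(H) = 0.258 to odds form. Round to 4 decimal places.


P(not H) = 1 - 0.258 = 0.742
Odds = 0.258 / 0.742 = 0.3477

0.3477


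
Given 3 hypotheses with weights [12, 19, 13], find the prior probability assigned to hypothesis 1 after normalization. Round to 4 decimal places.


To normalize, divide each weight by the sum of all weights.
Sum = 44
Prior(H1) = 12/44 = 0.2727

0.2727


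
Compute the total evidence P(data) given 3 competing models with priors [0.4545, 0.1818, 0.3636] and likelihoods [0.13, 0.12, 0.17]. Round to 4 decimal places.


Marginal likelihood = sum P(model_i) * P(data|model_i)
Model 1: 0.4545 * 0.13 = 0.0591
Model 2: 0.1818 * 0.12 = 0.0218
Model 3: 0.3636 * 0.17 = 0.0618
Total = 0.1427

0.1427


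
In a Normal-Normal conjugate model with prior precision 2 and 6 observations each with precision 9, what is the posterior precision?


Posterior precision = prior precision + n * observation precision
= 2 + 6 * 9
= 2 + 54 = 56

56


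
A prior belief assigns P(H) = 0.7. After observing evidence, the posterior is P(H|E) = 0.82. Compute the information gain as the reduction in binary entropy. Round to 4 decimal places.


H(prior) = -0.7*log2(0.7) - 0.3*log2(0.3)
= 0.8813
H(post) = -0.82*log2(0.82) - 0.18*log2(0.18)
= 0.6801
IG = 0.8813 - 0.6801 = 0.2012

0.2012


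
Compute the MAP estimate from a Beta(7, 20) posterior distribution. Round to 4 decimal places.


MAP = mode of Beta distribution
= (alpha - 1)/(alpha + beta - 2)
= (7-1)/(7+20-2)
= 6/25 = 0.24

0.24


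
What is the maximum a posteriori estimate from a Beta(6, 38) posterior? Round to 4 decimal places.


The MAP estimate equals the mode of the distribution.
Mode of Beta(a,b) = (a-1)/(a+b-2)
= 5/42
= 0.119

0.119


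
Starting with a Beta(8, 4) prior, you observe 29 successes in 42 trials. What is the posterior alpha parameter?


For a Beta-Binomial conjugate model:
Posterior alpha = prior alpha + number of successes
= 8 + 29 = 37

37


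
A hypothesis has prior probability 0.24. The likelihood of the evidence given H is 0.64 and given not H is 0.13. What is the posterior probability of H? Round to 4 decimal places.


Using Bayes' theorem:
P(E) = 0.24 * 0.64 + 0.76 * 0.13
P(E) = 0.2524
P(H|E) = (0.24 * 0.64) / 0.2524 = 0.6086

0.6086


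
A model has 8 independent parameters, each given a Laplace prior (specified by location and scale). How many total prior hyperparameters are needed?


Each Laplace prior needs 2 hyperparameters (location and scale).
Total = 2 * 8 = 16

16


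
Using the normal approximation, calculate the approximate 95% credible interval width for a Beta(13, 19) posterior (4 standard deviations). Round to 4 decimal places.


Var(Beta) = 13*19/(32^2 * 33) = 0.0073
SD = 0.0855
Width ~ 4*SD = 0.342

0.342


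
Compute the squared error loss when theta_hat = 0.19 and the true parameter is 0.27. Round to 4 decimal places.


L = (theta_hat - theta_true)^2
= (0.19 - 0.27)^2
= -0.08^2 = 0.0064

0.0064


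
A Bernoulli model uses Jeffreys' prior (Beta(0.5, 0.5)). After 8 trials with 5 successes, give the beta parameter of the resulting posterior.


Posterior = Beta(prior_alpha + successes, prior_beta + failures)
= Beta(0.5 + 5, 0.5 + 3)
Posterior beta = 0.5 + (n - k) = 0.5 + 3 = 3.5

3.5


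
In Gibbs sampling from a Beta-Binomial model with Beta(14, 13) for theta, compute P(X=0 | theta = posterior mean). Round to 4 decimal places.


Posterior mean = alpha/(alpha+beta) = 14/27 = 0.5185
P(X=0|theta=mean) = 1 - theta = 0.4815

0.4815


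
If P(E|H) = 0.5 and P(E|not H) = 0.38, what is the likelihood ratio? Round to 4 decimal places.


Likelihood ratio = P(E|H) / P(E|not H)
= 0.5 / 0.38
= 1.3158

1.3158


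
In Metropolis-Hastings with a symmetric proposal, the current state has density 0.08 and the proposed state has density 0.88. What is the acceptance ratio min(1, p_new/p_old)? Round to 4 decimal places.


Ratio = p_new / p_old = 0.88 / 0.08 = 11.0
Acceptance = min(1, 11.0) = 1.0

1.0


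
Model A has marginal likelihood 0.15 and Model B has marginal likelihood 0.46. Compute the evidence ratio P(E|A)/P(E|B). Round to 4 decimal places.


Evidence ratio = P(E|A) / P(E|B)
= 0.15 / 0.46
= 0.3261

0.3261


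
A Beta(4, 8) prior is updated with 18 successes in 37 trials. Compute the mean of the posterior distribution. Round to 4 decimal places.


After update: Beta(22, 27)
Mean = 22 / (22 + 27) = 22 / 49
= 0.449

0.449


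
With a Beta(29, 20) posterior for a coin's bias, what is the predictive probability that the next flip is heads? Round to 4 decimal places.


The predictive probability equals the posterior mean.
P(next = heads) = alpha / (alpha + beta)
= 29 / 49 = 0.5918

0.5918


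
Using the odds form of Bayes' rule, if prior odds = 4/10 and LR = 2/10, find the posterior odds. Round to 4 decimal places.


Bayes' rule in odds form: posterior odds = prior odds * LR
= (4 * 2) / (10 * 10)
= 8/100 = 0.08

0.08


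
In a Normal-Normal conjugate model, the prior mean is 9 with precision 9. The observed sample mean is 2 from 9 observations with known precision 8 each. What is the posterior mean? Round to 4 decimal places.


Posterior precision = tau0 + n*tau = 9 + 9*8 = 81
Posterior mean = (tau0*mu0 + n*tau*xbar) / posterior_precision
= (9*9 + 9*8*2) / 81
= 225 / 81 = 2.7778

2.7778


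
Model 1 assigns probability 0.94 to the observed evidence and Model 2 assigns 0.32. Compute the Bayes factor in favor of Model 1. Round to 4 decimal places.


BF = P(data|M1) / P(data|M2)
= 0.94 / 0.32 = 2.9375

2.9375


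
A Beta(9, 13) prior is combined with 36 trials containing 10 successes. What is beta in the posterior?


In conjugate updating:
beta_posterior = beta_prior + (n - k)
= 13 + (36 - 10)
= 13 + 26 = 39

39


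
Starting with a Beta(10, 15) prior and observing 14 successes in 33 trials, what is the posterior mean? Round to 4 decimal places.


Posterior parameters: alpha = 10 + 14 = 24
beta = 15 + 19 = 34
Posterior mean = alpha / (alpha + beta) = 24 / 58
= 0.4138

0.4138


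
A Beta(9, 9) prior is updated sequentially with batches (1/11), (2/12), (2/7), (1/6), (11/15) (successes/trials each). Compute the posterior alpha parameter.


Sequential conjugate updating is equivalent to a single batch update.
Total successes across all batches = 17
alpha_posterior = alpha_prior + total_successes = 9 + 17
= 26

26


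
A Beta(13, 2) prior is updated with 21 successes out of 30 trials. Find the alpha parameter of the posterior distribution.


In the Beta-Binomial conjugate update:
alpha_post = alpha_prior + successes
= 13 + 21
= 34

34


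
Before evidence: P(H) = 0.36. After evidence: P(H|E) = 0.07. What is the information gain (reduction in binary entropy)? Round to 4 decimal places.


Prior entropy = 0.9427
Posterior entropy = 0.3659
Information gain = 0.9427 - 0.3659 = 0.5768

0.5768


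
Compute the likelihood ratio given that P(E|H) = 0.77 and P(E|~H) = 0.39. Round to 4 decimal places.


LR = P(E|H) / P(E|~H)
= 0.77 / 0.39 = 1.9744

1.9744


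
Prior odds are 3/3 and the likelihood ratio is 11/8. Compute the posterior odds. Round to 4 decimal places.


Posterior odds = prior odds * likelihood ratio
= (3/3) * (11/8)
= 33 / 24
= 1.375

1.375


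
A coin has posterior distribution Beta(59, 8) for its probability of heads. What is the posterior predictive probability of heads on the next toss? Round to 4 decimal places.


Posterior predictive = E[theta] = alpha/(alpha+beta)
= 59/67
= 0.8806

0.8806


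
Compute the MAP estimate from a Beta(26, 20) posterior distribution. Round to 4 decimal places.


MAP = mode of Beta distribution
= (alpha - 1)/(alpha + beta - 2)
= (26-1)/(26+20-2)
= 25/44 = 0.5682

0.5682


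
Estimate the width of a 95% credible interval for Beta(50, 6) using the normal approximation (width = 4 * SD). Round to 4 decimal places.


For Beta(a,b): Var = ab/((a+b)^2(a+b+1))
Var = 0.0017, SD = 0.041
Approximate 95% CI width = 4 * 0.041 = 0.1639

0.1639
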